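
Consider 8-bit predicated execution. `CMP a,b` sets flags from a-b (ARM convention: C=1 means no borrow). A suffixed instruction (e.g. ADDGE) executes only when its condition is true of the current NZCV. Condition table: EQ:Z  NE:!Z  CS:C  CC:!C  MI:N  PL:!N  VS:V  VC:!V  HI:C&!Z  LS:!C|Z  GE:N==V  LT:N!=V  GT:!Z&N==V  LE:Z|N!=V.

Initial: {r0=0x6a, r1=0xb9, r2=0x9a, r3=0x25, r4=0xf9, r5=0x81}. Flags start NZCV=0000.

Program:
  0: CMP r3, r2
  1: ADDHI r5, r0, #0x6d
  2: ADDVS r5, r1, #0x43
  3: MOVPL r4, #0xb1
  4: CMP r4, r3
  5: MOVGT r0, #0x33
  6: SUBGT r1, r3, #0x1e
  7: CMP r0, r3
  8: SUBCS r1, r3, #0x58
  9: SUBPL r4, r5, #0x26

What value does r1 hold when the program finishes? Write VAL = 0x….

VAL = 0xcd

0: ✓ CMP  NZCV=1001
1: · ADDHI
2: ✓ ADDVS  r5←0xfc
3: · MOVPL
4: ✓ CMP  NZCV=1010
5: · MOVGT
6: · SUBGT
7: ✓ CMP  NZCV=0010
8: ✓ SUBCS  r1←0xcd
9: ✓ SUBPL  r4←0xd6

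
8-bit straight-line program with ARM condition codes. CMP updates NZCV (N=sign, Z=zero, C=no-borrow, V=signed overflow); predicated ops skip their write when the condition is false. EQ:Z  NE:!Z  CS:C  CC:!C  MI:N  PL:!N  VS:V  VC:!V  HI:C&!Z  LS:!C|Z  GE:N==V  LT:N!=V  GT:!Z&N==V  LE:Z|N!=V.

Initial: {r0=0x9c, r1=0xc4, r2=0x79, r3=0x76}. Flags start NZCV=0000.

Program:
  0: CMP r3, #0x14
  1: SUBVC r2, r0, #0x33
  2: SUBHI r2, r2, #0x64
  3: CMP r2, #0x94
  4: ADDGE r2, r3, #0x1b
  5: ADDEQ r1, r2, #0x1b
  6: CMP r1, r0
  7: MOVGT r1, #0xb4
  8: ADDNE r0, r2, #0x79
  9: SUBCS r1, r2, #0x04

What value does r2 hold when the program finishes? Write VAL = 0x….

VAL = 0x91

[0] flags=0010 → (cmp)
[1] flags=0010 VC?T → r2=0x69
[2] flags=0010 HI?T → r2=0x05
[3] flags=0000 → (cmp)
[4] flags=0000 GE?T → r2=0x91
[5] flags=0000 EQ?F → skip
[6] flags=0010 → (cmp)
[7] flags=0010 GT?T → r1=0xb4
[8] flags=0010 NE?T → r0=0x0a
[9] flags=0010 CS?T → r1=0x8d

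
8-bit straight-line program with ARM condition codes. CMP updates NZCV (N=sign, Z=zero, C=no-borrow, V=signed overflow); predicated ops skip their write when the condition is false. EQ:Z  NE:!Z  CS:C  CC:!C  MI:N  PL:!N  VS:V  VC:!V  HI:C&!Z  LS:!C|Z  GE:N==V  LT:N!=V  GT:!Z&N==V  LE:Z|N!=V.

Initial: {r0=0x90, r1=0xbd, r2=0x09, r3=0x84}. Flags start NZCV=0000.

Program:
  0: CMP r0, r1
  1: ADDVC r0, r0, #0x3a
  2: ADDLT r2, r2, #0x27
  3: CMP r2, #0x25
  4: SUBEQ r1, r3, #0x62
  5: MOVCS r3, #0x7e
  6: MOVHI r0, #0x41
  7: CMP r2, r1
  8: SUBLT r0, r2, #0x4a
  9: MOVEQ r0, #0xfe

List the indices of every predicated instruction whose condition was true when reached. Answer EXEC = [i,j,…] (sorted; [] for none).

[0] flags=1000 → (cmp)
[1] flags=1000 VC?T → r0=0xca
[2] flags=1000 LT?T → r2=0x30
[3] flags=0010 → (cmp)
[4] flags=0010 EQ?F → skip
[5] flags=0010 CS?T → r3=0x7e
[6] flags=0010 HI?T → r0=0x41
[7] flags=0000 → (cmp)
[8] flags=0000 LT?F → skip
[9] flags=0000 EQ?F → skip

EXEC = [1,2,5,6]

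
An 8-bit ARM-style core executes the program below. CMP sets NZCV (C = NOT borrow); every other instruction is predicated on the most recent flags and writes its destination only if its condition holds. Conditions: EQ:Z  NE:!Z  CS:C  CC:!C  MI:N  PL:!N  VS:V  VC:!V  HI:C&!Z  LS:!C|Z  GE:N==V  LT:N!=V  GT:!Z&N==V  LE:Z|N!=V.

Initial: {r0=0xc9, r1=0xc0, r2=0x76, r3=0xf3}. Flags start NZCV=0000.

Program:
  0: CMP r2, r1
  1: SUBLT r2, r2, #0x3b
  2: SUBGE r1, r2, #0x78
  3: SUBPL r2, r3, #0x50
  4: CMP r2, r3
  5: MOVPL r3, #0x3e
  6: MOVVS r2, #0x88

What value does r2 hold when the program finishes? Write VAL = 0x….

0: ✓ CMP  NZCV=1001
1: · SUBLT
2: ✓ SUBGE  r1←0xfe
3: · SUBPL
4: ✓ CMP  NZCV=1001
5: · MOVPL
6: ✓ MOVVS  r2←0x88

VAL = 0x88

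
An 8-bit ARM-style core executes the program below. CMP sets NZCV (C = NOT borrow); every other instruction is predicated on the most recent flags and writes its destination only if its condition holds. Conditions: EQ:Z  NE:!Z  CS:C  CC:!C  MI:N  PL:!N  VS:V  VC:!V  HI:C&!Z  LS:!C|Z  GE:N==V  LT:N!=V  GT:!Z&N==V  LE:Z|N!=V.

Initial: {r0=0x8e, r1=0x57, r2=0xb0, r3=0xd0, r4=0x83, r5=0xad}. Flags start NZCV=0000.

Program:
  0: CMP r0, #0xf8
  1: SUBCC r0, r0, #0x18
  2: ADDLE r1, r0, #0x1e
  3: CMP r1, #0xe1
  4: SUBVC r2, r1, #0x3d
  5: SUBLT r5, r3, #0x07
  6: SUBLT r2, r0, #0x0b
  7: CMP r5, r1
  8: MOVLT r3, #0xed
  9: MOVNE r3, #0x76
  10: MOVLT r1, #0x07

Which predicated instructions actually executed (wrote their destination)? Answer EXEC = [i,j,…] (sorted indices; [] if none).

EXEC = [1,2,4,5,6,9]

[0] flags=1000 → (cmp)
[1] flags=1000 CC?T → r0=0x76
[2] flags=1000 LE?T → r1=0x94
[3] flags=1000 → (cmp)
[4] flags=1000 VC?T → r2=0x57
[5] flags=1000 LT?T → r5=0xc9
[6] flags=1000 LT?T → r2=0x6b
[7] flags=0010 → (cmp)
[8] flags=0010 LT?F → skip
[9] flags=0010 NE?T → r3=0x76
[10] flags=0010 LT?F → skip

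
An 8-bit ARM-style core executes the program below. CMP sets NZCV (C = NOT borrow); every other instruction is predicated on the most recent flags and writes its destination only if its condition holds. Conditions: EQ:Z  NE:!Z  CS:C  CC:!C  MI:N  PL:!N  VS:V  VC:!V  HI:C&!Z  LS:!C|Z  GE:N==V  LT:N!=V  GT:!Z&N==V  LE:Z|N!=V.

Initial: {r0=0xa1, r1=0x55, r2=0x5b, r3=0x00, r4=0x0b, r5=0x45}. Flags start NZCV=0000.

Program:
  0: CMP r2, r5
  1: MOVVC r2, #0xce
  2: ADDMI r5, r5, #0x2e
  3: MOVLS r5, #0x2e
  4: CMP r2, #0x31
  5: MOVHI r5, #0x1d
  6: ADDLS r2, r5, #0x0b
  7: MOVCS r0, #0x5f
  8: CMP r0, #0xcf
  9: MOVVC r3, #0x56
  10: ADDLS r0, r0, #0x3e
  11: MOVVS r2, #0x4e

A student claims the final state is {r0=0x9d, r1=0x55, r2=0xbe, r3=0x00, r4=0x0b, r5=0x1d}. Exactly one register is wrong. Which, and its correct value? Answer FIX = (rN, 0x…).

FIX = (r2, 0x4e)

0: ✓ CMP  NZCV=0010
1: ✓ MOVVC  r2←0xce
2: · ADDMI
3: · MOVLS
4: ✓ CMP  NZCV=1010
5: ✓ MOVHI  r5←0x1d
6: · ADDLS
7: ✓ MOVCS  r0←0x5f
8: ✓ CMP  NZCV=1001
9: · MOVVC
10: ✓ ADDLS  r0←0x9d
11: ✓ MOVVS  r2←0x4e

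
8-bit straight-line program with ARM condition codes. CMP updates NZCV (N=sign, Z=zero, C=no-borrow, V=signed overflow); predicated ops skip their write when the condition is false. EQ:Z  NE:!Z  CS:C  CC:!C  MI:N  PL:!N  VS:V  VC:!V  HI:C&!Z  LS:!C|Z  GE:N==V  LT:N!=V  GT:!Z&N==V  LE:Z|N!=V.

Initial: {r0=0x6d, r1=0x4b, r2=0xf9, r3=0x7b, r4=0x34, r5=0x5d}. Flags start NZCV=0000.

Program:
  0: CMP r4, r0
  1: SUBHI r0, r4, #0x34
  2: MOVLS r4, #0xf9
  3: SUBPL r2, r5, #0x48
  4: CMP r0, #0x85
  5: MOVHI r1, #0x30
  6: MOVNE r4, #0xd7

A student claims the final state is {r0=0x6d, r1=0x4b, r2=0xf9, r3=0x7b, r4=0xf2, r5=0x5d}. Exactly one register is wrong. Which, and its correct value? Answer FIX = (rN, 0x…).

0: ✓ CMP  NZCV=1000
1: · SUBHI
2: ✓ MOVLS  r4←0xf9
3: · SUBPL
4: ✓ CMP  NZCV=1001
5: · MOVHI
6: ✓ MOVNE  r4←0xd7

FIX = (r4, 0xd7)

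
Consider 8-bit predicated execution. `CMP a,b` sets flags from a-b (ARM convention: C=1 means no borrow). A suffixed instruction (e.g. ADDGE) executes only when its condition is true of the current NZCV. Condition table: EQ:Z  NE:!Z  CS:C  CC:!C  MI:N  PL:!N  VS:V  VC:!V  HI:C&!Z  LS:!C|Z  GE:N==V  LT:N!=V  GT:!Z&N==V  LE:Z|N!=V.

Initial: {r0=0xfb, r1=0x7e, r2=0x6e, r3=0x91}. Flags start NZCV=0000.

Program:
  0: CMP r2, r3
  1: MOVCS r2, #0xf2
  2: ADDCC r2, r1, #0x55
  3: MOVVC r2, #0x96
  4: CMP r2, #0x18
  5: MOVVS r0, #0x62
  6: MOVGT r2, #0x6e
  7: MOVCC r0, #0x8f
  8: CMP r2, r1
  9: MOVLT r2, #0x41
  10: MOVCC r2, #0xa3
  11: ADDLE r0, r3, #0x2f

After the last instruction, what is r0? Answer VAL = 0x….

VAL = 0xc0

0: ✓ CMP  NZCV=1001
1: · MOVCS
2: ✓ ADDCC  r2←0xd3
3: · MOVVC
4: ✓ CMP  NZCV=1010
5: · MOVVS
6: · MOVGT
7: · MOVCC
8: ✓ CMP  NZCV=0011
9: ✓ MOVLT  r2←0x41
10: · MOVCC
11: ✓ ADDLE  r0←0xc0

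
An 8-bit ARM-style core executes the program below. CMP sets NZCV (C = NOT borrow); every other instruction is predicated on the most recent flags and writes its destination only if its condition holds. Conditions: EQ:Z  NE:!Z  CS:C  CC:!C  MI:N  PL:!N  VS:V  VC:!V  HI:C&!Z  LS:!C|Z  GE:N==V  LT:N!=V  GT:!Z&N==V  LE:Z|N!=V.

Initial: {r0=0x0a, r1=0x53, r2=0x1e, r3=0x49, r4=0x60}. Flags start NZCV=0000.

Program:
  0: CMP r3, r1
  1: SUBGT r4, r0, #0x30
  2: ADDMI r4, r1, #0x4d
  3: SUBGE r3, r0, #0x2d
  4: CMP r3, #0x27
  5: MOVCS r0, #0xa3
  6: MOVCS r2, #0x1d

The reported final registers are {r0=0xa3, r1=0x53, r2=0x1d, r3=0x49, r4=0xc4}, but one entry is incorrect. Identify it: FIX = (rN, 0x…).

FIX = (r4, 0xa0)

[0] flags=1000 → (cmp)
[1] flags=1000 GT?F → skip
[2] flags=1000 MI?T → r4=0xa0
[3] flags=1000 GE?F → skip
[4] flags=0010 → (cmp)
[5] flags=0010 CS?T → r0=0xa3
[6] flags=0010 CS?T → r2=0x1d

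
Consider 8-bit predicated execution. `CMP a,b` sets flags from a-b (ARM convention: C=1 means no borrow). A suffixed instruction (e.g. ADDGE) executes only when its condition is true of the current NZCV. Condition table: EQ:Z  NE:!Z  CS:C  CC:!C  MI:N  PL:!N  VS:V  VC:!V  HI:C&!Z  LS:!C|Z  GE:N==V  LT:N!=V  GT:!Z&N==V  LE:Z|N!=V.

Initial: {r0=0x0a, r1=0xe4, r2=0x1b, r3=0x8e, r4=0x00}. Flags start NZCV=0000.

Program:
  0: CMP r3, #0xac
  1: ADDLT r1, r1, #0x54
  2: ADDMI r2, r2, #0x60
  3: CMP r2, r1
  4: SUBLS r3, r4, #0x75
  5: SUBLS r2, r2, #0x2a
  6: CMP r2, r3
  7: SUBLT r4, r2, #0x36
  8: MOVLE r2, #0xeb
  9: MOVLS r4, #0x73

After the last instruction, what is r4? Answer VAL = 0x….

[0] flags=1000 → (cmp)
[1] flags=1000 LT?T → r1=0x38
[2] flags=1000 MI?T → r2=0x7b
[3] flags=0010 → (cmp)
[4] flags=0010 LS?F → skip
[5] flags=0010 LS?F → skip
[6] flags=1001 → (cmp)
[7] flags=1001 LT?F → skip
[8] flags=1001 LE?F → skip
[9] flags=1001 LS?T → r4=0x73

VAL = 0x73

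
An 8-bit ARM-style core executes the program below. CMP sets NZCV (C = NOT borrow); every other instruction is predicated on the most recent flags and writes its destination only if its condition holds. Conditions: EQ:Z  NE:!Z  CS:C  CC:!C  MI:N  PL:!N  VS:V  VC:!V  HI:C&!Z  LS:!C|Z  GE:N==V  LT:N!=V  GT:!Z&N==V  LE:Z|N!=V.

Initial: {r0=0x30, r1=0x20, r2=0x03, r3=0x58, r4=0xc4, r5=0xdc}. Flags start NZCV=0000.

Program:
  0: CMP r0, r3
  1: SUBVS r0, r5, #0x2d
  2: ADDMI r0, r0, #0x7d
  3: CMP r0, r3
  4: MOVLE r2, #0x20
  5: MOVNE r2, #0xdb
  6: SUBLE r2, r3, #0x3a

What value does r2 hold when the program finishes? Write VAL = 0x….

VAL = 0x1e

[0] flags=1000 → (cmp)
[1] flags=1000 VS?F → skip
[2] flags=1000 MI?T → r0=0xad
[3] flags=0011 → (cmp)
[4] flags=0011 LE?T → r2=0x20
[5] flags=0011 NE?T → r2=0xdb
[6] flags=0011 LE?T → r2=0x1e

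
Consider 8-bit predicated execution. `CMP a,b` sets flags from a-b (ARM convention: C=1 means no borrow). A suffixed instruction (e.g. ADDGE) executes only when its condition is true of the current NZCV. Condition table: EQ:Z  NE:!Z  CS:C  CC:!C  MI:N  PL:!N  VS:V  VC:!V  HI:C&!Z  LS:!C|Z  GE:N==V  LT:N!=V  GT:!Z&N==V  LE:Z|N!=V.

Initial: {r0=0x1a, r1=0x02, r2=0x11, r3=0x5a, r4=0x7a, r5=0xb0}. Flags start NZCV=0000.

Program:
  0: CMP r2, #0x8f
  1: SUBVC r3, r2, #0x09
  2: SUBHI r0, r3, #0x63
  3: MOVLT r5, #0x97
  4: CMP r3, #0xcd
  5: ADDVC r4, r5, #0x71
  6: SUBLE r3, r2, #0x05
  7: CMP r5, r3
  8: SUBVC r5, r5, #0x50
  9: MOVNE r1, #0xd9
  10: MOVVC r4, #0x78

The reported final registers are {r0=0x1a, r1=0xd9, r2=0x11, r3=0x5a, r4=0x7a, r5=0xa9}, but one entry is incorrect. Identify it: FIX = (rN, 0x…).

FIX = (r5, 0xb0)

[0] flags=1001 → (cmp)
[1] flags=1001 VC?F → skip
[2] flags=1001 HI?F → skip
[3] flags=1001 LT?F → skip
[4] flags=1001 → (cmp)
[5] flags=1001 VC?F → skip
[6] flags=1001 LE?F → skip
[7] flags=0011 → (cmp)
[8] flags=0011 VC?F → skip
[9] flags=0011 NE?T → r1=0xd9
[10] flags=0011 VC?F → skip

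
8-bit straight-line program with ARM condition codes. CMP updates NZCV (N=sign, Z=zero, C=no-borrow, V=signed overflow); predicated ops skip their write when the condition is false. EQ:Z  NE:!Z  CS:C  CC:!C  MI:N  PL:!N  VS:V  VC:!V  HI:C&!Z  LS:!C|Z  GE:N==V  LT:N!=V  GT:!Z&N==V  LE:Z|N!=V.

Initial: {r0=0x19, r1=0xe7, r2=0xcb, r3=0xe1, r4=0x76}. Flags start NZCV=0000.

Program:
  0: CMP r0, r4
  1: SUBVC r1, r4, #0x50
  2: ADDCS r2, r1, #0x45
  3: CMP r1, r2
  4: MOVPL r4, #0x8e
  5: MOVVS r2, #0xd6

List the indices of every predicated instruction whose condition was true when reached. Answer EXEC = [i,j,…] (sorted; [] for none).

EXEC = [1,4]

[0] flags=1000 → (cmp)
[1] flags=1000 VC?T → r1=0x26
[2] flags=1000 CS?F → skip
[3] flags=0000 → (cmp)
[4] flags=0000 PL?T → r4=0x8e
[5] flags=0000 VS?F → skip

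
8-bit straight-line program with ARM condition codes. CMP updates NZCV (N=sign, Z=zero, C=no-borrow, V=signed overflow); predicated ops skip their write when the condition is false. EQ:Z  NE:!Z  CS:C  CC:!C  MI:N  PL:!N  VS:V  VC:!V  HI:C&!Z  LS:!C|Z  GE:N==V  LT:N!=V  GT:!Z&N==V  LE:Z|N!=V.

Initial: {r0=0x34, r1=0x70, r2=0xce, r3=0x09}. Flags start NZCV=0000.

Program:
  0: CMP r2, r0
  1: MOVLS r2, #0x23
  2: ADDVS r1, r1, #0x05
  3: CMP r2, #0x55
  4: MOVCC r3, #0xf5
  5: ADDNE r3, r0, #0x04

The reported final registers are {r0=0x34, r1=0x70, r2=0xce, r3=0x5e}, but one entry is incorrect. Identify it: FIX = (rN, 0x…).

FIX = (r3, 0x38)

0: ✓ CMP  NZCV=1010
1: · MOVLS
2: · ADDVS
3: ✓ CMP  NZCV=0011
4: · MOVCC
5: ✓ ADDNE  r3←0x38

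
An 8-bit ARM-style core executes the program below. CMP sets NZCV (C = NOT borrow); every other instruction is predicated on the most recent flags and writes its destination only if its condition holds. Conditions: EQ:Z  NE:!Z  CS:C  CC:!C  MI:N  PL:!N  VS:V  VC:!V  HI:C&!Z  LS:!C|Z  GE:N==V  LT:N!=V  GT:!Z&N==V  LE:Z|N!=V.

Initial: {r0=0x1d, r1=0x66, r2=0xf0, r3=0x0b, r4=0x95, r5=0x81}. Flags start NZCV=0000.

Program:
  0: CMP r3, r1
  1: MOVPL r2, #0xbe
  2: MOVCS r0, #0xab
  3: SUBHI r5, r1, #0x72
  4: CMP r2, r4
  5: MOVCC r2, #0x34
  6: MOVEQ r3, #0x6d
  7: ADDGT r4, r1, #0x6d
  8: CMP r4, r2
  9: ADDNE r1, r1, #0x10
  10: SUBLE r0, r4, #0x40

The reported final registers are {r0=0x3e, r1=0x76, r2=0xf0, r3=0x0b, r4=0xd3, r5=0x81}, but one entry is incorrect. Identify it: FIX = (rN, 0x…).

FIX = (r0, 0x93)

0: ✓ CMP  NZCV=1000
1: · MOVPL
2: · MOVCS
3: · SUBHI
4: ✓ CMP  NZCV=0010
5: · MOVCC
6: · MOVEQ
7: ✓ ADDGT  r4←0xd3
8: ✓ CMP  NZCV=1000
9: ✓ ADDNE  r1←0x76
10: ✓ SUBLE  r0←0x93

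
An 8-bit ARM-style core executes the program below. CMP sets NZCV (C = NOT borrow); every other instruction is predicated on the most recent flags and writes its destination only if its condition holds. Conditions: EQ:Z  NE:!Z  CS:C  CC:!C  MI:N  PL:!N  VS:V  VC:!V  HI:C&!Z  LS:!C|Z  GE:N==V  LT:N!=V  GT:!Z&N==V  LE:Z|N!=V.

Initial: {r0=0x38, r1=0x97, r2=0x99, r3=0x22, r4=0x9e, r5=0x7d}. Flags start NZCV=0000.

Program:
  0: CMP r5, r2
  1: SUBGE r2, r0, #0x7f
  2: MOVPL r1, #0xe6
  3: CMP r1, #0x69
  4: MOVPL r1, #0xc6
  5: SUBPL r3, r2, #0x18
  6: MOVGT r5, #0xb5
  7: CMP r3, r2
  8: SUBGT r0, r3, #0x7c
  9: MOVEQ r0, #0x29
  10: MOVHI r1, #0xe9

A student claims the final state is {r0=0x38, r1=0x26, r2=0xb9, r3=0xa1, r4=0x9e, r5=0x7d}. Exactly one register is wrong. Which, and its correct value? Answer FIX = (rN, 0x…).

FIX = (r1, 0xc6)

0: ✓ CMP  NZCV=1001
1: ✓ SUBGE  r2←0xb9
2: · MOVPL
3: ✓ CMP  NZCV=0011
4: ✓ MOVPL  r1←0xc6
5: ✓ SUBPL  r3←0xa1
6: · MOVGT
7: ✓ CMP  NZCV=1000
8: · SUBGT
9: · MOVEQ
10: · MOVHI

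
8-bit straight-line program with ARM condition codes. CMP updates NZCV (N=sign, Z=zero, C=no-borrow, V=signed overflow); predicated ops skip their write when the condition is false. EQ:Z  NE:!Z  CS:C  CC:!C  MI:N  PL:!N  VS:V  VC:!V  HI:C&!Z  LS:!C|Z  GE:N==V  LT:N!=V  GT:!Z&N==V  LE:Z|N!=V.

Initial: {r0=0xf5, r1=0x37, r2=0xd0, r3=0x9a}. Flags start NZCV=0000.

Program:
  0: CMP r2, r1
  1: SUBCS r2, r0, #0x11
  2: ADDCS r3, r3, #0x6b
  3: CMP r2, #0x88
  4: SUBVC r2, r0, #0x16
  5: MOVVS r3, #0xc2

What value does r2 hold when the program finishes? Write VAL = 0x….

0: ✓ CMP  NZCV=1010
1: ✓ SUBCS  r2←0xe4
2: ✓ ADDCS  r3←0x05
3: ✓ CMP  NZCV=0010
4: ✓ SUBVC  r2←0xdf
5: · MOVVS

VAL = 0xdf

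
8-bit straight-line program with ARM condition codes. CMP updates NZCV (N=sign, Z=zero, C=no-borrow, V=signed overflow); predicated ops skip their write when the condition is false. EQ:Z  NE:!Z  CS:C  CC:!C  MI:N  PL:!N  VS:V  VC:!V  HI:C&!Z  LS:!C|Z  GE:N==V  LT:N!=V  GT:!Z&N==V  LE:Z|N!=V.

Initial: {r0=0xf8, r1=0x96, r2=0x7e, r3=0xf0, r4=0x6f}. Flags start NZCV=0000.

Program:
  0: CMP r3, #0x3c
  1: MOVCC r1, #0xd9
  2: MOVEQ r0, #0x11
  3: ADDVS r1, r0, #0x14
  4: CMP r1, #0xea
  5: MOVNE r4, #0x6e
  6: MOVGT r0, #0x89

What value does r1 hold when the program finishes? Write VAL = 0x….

VAL = 0x96

0: ✓ CMP  NZCV=1010
1: · MOVCC
2: · MOVEQ
3: · ADDVS
4: ✓ CMP  NZCV=1000
5: ✓ MOVNE  r4←0x6e
6: · MOVGT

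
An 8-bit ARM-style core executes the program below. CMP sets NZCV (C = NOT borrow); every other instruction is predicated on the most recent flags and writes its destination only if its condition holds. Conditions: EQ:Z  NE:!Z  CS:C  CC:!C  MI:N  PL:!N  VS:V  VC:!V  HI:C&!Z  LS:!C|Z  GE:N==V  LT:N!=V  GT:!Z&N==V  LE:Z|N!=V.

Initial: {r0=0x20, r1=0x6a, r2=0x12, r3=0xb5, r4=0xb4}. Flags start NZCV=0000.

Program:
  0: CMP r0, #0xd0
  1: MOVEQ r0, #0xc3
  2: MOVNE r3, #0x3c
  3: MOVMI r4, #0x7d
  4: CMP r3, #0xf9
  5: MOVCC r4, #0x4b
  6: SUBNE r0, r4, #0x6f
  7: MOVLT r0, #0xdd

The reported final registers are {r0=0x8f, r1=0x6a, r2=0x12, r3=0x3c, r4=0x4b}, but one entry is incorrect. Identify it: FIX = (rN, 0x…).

[0] flags=0000 → (cmp)
[1] flags=0000 EQ?F → skip
[2] flags=0000 NE?T → r3=0x3c
[3] flags=0000 MI?F → skip
[4] flags=0000 → (cmp)
[5] flags=0000 CC?T → r4=0x4b
[6] flags=0000 NE?T → r0=0xdc
[7] flags=0000 LT?F → skip

FIX = (r0, 0xdc)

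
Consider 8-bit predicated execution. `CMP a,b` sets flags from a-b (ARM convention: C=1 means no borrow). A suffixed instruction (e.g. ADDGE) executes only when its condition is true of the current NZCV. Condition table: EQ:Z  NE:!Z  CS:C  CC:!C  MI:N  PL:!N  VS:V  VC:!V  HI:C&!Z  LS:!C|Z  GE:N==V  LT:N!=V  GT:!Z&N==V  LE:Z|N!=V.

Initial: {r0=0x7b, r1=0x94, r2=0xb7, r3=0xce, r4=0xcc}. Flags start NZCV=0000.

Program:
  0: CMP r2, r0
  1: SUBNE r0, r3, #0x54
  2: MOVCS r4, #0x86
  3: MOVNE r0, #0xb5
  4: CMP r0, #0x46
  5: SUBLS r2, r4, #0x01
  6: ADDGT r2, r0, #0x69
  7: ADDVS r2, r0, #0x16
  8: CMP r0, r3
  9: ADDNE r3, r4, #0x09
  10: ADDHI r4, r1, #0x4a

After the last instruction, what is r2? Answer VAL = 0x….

[0] flags=0011 → (cmp)
[1] flags=0011 NE?T → r0=0x7a
[2] flags=0011 CS?T → r4=0x86
[3] flags=0011 NE?T → r0=0xb5
[4] flags=0011 → (cmp)
[5] flags=0011 LS?F → skip
[6] flags=0011 GT?F → skip
[7] flags=0011 VS?T → r2=0xcb
[8] flags=1000 → (cmp)
[9] flags=1000 NE?T → r3=0x8f
[10] flags=1000 HI?F → skip

VAL = 0xcb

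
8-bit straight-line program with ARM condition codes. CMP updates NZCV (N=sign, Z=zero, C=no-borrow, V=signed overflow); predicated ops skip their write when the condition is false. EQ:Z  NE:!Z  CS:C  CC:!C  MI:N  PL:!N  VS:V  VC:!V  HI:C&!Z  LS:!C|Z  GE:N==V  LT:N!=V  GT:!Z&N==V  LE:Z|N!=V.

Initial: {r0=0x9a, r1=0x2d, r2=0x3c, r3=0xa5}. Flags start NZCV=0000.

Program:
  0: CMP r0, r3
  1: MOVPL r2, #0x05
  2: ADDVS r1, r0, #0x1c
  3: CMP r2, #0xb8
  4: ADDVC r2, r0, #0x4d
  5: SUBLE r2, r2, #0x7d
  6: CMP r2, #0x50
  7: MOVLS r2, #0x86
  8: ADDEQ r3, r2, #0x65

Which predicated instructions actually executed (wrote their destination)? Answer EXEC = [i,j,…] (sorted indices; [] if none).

EXEC = [7]

0: ✓ CMP  NZCV=1000
1: · MOVPL
2: · ADDVS
3: ✓ CMP  NZCV=1001
4: · ADDVC
5: · SUBLE
6: ✓ CMP  NZCV=1000
7: ✓ MOVLS  r2←0x86
8: · ADDEQ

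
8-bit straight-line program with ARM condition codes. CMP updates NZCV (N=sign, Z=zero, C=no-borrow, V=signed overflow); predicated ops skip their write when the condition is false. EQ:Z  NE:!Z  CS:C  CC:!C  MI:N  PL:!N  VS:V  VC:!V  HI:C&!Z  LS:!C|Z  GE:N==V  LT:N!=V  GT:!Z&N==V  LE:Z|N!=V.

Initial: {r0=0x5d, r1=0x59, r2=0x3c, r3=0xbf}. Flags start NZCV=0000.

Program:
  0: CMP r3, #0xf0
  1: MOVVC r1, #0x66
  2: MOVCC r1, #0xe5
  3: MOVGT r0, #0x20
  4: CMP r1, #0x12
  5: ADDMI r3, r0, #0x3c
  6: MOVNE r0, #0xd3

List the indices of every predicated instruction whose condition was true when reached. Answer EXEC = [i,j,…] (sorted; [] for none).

0: ✓ CMP  NZCV=1000
1: ✓ MOVVC  r1←0x66
2: ✓ MOVCC  r1←0xe5
3: · MOVGT
4: ✓ CMP  NZCV=1010
5: ✓ ADDMI  r3←0x99
6: ✓ MOVNE  r0←0xd3

EXEC = [1,2,5,6]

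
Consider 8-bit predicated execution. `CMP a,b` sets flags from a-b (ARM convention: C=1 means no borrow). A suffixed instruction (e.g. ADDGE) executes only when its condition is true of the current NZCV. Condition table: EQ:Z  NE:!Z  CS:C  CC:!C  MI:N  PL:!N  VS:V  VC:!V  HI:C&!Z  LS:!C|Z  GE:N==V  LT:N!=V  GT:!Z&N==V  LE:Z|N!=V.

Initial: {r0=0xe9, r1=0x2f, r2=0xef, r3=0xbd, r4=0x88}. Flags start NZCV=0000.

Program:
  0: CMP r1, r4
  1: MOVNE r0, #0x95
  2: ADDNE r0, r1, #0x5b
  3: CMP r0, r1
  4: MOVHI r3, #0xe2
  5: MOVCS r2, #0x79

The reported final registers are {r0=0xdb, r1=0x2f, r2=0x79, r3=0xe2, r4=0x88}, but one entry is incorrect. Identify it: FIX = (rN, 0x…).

0: ✓ CMP  NZCV=1001
1: ✓ MOVNE  r0←0x95
2: ✓ ADDNE  r0←0x8a
3: ✓ CMP  NZCV=0011
4: ✓ MOVHI  r3←0xe2
5: ✓ MOVCS  r2←0x79

FIX = (r0, 0x8a)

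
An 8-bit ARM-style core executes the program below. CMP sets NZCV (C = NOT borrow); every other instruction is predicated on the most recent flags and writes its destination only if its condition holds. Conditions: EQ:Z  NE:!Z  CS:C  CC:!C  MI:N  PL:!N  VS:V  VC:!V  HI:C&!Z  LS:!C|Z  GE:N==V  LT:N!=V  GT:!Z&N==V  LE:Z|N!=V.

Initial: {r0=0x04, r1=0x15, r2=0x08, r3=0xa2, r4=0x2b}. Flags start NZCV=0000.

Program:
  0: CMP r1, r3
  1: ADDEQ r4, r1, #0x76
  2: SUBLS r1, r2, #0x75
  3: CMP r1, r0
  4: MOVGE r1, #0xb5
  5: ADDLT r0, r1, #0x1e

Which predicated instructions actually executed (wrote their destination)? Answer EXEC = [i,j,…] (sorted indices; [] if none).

[0] flags=0000 → (cmp)
[1] flags=0000 EQ?F → skip
[2] flags=0000 LS?T → r1=0x93
[3] flags=1010 → (cmp)
[4] flags=1010 GE?F → skip
[5] flags=1010 LT?T → r0=0xb1

EXEC = [2,5]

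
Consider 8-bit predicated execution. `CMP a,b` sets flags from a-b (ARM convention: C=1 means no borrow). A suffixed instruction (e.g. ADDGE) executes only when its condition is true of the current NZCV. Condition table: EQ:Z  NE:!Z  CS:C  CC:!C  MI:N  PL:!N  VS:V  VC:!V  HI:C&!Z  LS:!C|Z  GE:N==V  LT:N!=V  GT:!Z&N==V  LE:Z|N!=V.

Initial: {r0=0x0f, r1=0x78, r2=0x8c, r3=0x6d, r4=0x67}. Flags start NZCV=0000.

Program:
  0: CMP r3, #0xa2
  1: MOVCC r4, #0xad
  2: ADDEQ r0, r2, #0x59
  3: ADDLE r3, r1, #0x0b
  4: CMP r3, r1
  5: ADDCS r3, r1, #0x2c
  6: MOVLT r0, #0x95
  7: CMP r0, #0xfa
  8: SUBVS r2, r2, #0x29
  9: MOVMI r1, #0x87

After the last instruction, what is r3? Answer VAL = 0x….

VAL = 0x6d

[0] flags=1001 → (cmp)
[1] flags=1001 CC?T → r4=0xad
[2] flags=1001 EQ?F → skip
[3] flags=1001 LE?F → skip
[4] flags=1000 → (cmp)
[5] flags=1000 CS?F → skip
[6] flags=1000 LT?T → r0=0x95
[7] flags=1000 → (cmp)
[8] flags=1000 VS?F → skip
[9] flags=1000 MI?T → r1=0x87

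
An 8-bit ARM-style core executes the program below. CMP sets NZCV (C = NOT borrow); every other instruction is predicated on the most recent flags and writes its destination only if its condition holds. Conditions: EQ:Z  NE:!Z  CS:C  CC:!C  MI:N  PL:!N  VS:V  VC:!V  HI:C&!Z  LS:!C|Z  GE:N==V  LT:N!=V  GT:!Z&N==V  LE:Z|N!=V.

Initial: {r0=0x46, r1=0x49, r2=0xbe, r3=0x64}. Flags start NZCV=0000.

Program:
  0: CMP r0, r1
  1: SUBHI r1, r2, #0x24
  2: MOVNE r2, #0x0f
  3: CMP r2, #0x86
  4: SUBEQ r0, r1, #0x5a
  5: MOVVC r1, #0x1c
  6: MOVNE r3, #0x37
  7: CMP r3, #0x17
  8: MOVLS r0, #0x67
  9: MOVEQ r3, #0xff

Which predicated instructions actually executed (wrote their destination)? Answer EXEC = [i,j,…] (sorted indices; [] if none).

0: ✓ CMP  NZCV=1000
1: · SUBHI
2: ✓ MOVNE  r2←0x0f
3: ✓ CMP  NZCV=1001
4: · SUBEQ
5: · MOVVC
6: ✓ MOVNE  r3←0x37
7: ✓ CMP  NZCV=0010
8: · MOVLS
9: · MOVEQ

EXEC = [2,6]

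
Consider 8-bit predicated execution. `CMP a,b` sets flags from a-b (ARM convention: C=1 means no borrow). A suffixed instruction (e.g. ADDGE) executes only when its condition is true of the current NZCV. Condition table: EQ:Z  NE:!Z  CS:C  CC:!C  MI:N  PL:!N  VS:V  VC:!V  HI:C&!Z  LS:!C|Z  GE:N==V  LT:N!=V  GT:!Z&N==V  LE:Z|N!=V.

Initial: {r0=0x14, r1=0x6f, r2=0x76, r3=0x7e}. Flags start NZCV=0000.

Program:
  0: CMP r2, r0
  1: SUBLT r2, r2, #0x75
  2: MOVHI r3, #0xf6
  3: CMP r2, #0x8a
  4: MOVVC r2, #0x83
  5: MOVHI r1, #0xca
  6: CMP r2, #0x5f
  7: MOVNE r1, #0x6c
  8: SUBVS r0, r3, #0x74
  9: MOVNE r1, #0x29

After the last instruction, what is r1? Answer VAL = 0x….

VAL = 0x29

0: ✓ CMP  NZCV=0010
1: · SUBLT
2: ✓ MOVHI  r3←0xf6
3: ✓ CMP  NZCV=1001
4: · MOVVC
5: · MOVHI
6: ✓ CMP  NZCV=0010
7: ✓ MOVNE  r1←0x6c
8: · SUBVS
9: ✓ MOVNE  r1←0x29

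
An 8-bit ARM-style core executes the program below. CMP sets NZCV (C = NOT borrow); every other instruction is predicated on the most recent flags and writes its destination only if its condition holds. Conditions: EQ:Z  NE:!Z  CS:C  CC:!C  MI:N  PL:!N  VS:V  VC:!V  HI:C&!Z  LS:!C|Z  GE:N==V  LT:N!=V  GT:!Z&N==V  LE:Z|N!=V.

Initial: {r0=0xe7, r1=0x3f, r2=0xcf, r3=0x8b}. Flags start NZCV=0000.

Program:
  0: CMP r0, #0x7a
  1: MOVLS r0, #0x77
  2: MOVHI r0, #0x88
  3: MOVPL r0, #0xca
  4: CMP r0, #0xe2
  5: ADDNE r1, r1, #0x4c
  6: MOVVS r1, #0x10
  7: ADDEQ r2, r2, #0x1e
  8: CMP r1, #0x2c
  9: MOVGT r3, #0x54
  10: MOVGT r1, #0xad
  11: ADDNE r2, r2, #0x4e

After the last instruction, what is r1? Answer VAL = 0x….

VAL = 0x8b

0: ✓ CMP  NZCV=0011
1: · MOVLS
2: ✓ MOVHI  r0←0x88
3: ✓ MOVPL  r0←0xca
4: ✓ CMP  NZCV=1000
5: ✓ ADDNE  r1←0x8b
6: · MOVVS
7: · ADDEQ
8: ✓ CMP  NZCV=0011
9: · MOVGT
10: · MOVGT
11: ✓ ADDNE  r2←0x1d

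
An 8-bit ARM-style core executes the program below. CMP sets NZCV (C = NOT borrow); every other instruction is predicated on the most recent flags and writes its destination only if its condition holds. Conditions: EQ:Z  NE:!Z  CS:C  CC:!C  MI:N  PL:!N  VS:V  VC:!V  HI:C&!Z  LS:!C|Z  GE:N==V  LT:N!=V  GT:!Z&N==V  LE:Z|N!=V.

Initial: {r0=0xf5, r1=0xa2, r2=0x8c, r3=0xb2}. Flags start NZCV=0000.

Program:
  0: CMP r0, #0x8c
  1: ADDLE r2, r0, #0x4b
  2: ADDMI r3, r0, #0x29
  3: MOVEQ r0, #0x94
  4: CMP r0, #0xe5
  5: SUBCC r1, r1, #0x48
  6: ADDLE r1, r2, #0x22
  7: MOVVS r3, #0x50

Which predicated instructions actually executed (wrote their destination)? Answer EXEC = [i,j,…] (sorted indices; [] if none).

[0] flags=0010 → (cmp)
[1] flags=0010 LE?F → skip
[2] flags=0010 MI?F → skip
[3] flags=0010 EQ?F → skip
[4] flags=0010 → (cmp)
[5] flags=0010 CC?F → skip
[6] flags=0010 LE?F → skip
[7] flags=0010 VS?F → skip

EXEC = []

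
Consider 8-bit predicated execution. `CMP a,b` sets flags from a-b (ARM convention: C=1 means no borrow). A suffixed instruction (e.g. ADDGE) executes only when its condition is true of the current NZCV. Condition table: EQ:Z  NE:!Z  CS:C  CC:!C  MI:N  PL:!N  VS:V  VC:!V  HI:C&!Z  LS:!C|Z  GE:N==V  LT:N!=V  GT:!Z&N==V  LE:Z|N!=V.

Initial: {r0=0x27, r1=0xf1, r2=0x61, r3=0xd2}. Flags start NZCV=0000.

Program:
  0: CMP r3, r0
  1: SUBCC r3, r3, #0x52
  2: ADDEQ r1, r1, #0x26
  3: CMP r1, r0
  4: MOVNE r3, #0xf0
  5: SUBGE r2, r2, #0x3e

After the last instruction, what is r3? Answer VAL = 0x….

[0] flags=1010 → (cmp)
[1] flags=1010 CC?F → skip
[2] flags=1010 EQ?F → skip
[3] flags=1010 → (cmp)
[4] flags=1010 NE?T → r3=0xf0
[5] flags=1010 GE?F → skip

VAL = 0xf0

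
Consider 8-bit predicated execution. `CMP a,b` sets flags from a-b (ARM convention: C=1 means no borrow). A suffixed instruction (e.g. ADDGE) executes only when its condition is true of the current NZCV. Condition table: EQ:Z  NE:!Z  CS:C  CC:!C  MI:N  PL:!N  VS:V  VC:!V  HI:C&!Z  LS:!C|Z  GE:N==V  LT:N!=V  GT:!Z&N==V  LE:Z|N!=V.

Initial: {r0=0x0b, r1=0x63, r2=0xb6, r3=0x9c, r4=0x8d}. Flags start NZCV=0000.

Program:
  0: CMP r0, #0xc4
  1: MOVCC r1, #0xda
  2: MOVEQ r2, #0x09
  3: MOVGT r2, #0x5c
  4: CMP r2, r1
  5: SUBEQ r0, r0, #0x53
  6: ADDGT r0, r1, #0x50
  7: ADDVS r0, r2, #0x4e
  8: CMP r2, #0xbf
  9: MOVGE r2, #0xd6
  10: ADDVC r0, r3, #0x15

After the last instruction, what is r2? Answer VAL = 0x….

0: ✓ CMP  NZCV=0000
1: ✓ MOVCC  r1←0xda
2: · MOVEQ
3: ✓ MOVGT  r2←0x5c
4: ✓ CMP  NZCV=1001
5: · SUBEQ
6: ✓ ADDGT  r0←0x2a
7: ✓ ADDVS  r0←0xaa
8: ✓ CMP  NZCV=1001
9: ✓ MOVGE  r2←0xd6
10: · ADDVC

VAL = 0xd6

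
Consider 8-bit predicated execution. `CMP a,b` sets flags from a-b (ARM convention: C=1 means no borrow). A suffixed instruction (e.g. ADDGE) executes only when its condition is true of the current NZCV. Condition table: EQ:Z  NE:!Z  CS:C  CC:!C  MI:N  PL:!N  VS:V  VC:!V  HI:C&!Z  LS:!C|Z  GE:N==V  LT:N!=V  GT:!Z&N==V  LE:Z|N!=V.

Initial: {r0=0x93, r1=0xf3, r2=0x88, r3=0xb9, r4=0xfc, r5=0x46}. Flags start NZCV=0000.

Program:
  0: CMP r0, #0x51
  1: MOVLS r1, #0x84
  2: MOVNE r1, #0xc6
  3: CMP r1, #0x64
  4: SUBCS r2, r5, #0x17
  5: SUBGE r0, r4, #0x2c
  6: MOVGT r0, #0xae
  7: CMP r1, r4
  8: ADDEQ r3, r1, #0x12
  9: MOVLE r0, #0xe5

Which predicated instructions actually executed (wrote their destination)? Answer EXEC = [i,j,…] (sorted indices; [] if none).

EXEC = [2,4,9]

0: ✓ CMP  NZCV=0011
1: · MOVLS
2: ✓ MOVNE  r1←0xc6
3: ✓ CMP  NZCV=0011
4: ✓ SUBCS  r2←0x2f
5: · SUBGE
6: · MOVGT
7: ✓ CMP  NZCV=1000
8: · ADDEQ
9: ✓ MOVLE  r0←0xe5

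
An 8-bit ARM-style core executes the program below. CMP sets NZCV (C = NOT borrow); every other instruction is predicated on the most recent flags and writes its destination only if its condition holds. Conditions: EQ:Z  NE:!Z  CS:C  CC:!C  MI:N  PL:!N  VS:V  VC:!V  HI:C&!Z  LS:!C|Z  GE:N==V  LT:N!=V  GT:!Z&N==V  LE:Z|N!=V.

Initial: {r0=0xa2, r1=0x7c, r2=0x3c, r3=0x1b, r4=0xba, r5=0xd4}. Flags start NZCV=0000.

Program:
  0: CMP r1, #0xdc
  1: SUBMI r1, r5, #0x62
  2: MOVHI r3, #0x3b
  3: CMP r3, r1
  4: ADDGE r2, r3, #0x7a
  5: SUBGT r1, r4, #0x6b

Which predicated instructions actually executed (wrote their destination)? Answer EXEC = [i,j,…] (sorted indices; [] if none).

EXEC = [1]

[0] flags=1001 → (cmp)
[1] flags=1001 MI?T → r1=0x72
[2] flags=1001 HI?F → skip
[3] flags=1000 → (cmp)
[4] flags=1000 GE?F → skip
[5] flags=1000 GT?F → skip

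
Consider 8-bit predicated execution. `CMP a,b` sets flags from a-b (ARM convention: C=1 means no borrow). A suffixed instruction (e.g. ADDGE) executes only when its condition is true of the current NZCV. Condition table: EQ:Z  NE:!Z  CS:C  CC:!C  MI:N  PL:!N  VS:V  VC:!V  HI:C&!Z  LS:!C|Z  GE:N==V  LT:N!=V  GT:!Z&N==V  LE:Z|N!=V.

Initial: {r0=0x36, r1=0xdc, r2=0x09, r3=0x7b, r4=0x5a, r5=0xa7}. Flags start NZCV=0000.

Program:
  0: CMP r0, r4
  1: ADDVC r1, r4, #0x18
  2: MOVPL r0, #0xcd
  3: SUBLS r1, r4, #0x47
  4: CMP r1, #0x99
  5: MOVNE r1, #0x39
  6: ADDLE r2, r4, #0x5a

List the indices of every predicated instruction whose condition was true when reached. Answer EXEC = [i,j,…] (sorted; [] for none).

EXEC = [1,3,5]

[0] flags=1000 → (cmp)
[1] flags=1000 VC?T → r1=0x72
[2] flags=1000 PL?F → skip
[3] flags=1000 LS?T → r1=0x13
[4] flags=0000 → (cmp)
[5] flags=0000 NE?T → r1=0x39
[6] flags=0000 LE?F → skip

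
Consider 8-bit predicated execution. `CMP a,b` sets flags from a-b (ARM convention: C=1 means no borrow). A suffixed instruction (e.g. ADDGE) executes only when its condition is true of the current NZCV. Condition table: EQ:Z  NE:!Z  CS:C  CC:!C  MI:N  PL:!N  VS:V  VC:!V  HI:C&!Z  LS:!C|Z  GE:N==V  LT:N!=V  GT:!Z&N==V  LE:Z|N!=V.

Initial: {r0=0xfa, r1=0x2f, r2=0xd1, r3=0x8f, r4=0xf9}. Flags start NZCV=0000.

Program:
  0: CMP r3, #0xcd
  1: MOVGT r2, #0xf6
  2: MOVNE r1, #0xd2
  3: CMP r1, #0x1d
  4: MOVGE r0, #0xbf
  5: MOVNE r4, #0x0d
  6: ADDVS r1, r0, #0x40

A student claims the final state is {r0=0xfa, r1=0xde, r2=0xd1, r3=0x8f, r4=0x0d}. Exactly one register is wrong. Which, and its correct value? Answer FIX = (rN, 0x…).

FIX = (r1, 0xd2)

[0] flags=1000 → (cmp)
[1] flags=1000 GT?F → skip
[2] flags=1000 NE?T → r1=0xd2
[3] flags=1010 → (cmp)
[4] flags=1010 GE?F → skip
[5] flags=1010 NE?T → r4=0x0d
[6] flags=1010 VS?F → skip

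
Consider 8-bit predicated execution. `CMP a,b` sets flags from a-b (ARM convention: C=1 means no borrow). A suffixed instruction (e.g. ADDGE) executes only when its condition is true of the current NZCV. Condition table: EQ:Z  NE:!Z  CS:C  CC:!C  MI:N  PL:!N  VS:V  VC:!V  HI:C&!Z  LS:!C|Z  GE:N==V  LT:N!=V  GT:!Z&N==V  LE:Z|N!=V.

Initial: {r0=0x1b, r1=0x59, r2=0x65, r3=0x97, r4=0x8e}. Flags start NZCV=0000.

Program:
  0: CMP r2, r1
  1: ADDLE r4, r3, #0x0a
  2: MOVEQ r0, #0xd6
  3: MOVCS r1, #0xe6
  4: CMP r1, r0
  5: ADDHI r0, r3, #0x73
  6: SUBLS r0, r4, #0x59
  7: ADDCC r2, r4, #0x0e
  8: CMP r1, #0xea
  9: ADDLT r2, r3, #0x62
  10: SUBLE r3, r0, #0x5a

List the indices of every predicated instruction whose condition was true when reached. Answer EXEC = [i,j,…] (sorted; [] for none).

[0] flags=0010 → (cmp)
[1] flags=0010 LE?F → skip
[2] flags=0010 EQ?F → skip
[3] flags=0010 CS?T → r1=0xe6
[4] flags=1010 → (cmp)
[5] flags=1010 HI?T → r0=0x0a
[6] flags=1010 LS?F → skip
[7] flags=1010 CC?F → skip
[8] flags=1000 → (cmp)
[9] flags=1000 LT?T → r2=0xf9
[10] flags=1000 LE?T → r3=0xb0

EXEC = [3,5,9,10]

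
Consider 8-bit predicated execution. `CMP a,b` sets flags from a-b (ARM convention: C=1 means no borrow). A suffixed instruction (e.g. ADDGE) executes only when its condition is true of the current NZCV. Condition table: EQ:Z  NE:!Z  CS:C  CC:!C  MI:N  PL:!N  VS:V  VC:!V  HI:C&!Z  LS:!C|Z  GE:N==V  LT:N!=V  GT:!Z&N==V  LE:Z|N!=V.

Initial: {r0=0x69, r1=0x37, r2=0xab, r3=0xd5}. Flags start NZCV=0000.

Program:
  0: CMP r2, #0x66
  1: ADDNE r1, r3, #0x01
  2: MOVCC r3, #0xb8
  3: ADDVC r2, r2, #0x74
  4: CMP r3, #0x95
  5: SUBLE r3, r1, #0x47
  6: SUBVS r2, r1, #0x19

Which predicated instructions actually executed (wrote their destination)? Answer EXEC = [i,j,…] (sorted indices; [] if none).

[0] flags=0011 → (cmp)
[1] flags=0011 NE?T → r1=0xd6
[2] flags=0011 CC?F → skip
[3] flags=0011 VC?F → skip
[4] flags=0010 → (cmp)
[5] flags=0010 LE?F → skip
[6] flags=0010 VS?F → skip

EXEC = [1]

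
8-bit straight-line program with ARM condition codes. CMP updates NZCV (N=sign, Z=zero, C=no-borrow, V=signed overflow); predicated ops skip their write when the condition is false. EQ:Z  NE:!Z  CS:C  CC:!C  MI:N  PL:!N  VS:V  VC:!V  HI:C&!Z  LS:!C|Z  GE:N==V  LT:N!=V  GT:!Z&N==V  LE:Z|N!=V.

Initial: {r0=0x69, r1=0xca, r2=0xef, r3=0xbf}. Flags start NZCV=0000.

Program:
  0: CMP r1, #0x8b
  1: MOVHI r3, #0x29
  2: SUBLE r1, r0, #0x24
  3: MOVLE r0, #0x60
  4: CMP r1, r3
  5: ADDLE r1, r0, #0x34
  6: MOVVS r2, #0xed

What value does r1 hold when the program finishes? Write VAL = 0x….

VAL = 0x9d

[0] flags=0010 → (cmp)
[1] flags=0010 HI?T → r3=0x29
[2] flags=0010 LE?F → skip
[3] flags=0010 LE?F → skip
[4] flags=1010 → (cmp)
[5] flags=1010 LE?T → r1=0x9d
[6] flags=1010 VS?F → skip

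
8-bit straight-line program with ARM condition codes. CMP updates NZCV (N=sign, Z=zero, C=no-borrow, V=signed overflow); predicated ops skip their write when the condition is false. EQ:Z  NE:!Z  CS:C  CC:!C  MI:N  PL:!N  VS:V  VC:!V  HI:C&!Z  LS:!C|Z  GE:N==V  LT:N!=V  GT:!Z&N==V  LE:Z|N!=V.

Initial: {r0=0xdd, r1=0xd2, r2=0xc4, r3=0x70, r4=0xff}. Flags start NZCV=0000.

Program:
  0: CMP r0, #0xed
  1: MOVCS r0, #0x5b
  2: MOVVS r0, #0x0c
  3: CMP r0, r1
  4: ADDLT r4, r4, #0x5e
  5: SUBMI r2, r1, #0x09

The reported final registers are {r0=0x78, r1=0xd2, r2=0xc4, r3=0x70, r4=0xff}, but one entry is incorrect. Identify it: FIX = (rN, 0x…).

FIX = (r0, 0xdd)

0: ✓ CMP  NZCV=1000
1: · MOVCS
2: · MOVVS
3: ✓ CMP  NZCV=0010
4: · ADDLT
5: · SUBMI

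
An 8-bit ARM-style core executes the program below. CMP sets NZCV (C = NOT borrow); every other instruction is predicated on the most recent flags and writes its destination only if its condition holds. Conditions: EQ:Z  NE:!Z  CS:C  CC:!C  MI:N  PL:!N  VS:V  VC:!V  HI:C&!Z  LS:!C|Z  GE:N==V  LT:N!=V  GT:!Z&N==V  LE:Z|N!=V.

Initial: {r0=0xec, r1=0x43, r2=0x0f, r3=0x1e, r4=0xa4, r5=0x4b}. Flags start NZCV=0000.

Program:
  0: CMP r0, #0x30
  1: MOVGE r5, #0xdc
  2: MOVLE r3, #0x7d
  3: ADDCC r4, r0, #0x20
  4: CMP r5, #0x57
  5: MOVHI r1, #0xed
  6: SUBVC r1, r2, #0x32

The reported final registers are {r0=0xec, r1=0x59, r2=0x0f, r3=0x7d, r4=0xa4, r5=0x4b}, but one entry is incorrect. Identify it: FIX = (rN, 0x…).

FIX = (r1, 0xdd)

0: ✓ CMP  NZCV=1010
1: · MOVGE
2: ✓ MOVLE  r3←0x7d
3: · ADDCC
4: ✓ CMP  NZCV=1000
5: · MOVHI
6: ✓ SUBVC  r1←0xdd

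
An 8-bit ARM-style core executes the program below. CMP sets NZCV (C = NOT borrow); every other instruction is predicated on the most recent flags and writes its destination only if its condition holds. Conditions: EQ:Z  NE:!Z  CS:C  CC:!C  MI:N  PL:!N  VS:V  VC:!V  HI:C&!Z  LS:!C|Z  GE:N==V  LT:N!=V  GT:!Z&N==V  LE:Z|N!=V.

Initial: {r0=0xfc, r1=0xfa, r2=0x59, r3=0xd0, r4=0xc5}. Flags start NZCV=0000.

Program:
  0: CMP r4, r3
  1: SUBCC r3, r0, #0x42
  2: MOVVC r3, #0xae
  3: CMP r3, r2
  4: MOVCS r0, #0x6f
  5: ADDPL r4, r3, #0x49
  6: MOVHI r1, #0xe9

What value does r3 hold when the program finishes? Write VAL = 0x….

0: ✓ CMP  NZCV=1000
1: ✓ SUBCC  r3←0xba
2: ✓ MOVVC  r3←0xae
3: ✓ CMP  NZCV=0011
4: ✓ MOVCS  r0←0x6f
5: ✓ ADDPL  r4←0xf7
6: ✓ MOVHI  r1←0xe9

VAL = 0xae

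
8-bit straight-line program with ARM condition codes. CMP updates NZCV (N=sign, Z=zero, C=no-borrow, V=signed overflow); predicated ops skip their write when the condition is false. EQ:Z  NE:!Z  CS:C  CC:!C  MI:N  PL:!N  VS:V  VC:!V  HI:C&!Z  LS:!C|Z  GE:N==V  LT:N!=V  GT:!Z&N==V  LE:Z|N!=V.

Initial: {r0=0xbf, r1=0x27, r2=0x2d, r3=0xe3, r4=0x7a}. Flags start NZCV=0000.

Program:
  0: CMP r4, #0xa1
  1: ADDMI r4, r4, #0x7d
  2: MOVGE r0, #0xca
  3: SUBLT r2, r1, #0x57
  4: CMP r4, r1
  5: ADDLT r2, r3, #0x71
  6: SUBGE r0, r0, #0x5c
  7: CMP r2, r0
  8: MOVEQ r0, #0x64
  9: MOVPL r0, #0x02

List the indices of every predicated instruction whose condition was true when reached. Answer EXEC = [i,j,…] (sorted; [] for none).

0: ✓ CMP  NZCV=1001
1: ✓ ADDMI  r4←0xf7
2: ✓ MOVGE  r0←0xca
3: · SUBLT
4: ✓ CMP  NZCV=1010
5: ✓ ADDLT  r2←0x54
6: · SUBGE
7: ✓ CMP  NZCV=1001
8: · MOVEQ
9: · MOVPL

EXEC = [1,2,5]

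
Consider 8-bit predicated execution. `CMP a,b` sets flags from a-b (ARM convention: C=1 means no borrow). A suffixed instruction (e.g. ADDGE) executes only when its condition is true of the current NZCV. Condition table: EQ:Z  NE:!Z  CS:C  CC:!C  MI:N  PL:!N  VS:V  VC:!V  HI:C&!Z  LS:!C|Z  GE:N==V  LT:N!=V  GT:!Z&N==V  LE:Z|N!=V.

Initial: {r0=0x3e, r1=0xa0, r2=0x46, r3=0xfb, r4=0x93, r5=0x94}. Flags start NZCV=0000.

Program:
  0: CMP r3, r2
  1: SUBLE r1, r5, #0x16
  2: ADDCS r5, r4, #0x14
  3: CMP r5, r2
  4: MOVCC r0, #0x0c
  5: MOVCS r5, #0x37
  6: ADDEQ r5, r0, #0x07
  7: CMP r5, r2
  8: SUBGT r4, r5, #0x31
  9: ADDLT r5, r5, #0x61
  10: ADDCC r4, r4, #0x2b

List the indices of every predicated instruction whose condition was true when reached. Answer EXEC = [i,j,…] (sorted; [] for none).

EXEC = [1,2,5,9,10]

[0] flags=1010 → (cmp)
[1] flags=1010 LE?T → r1=0x7e
[2] flags=1010 CS?T → r5=0xa7
[3] flags=0011 → (cmp)
[4] flags=0011 CC?F → skip
[5] flags=0011 CS?T → r5=0x37
[6] flags=0011 EQ?F → skip
[7] flags=1000 → (cmp)
[8] flags=1000 GT?F → skip
[9] flags=1000 LT?T → r5=0x98
[10] flags=1000 CC?T → r4=0xbe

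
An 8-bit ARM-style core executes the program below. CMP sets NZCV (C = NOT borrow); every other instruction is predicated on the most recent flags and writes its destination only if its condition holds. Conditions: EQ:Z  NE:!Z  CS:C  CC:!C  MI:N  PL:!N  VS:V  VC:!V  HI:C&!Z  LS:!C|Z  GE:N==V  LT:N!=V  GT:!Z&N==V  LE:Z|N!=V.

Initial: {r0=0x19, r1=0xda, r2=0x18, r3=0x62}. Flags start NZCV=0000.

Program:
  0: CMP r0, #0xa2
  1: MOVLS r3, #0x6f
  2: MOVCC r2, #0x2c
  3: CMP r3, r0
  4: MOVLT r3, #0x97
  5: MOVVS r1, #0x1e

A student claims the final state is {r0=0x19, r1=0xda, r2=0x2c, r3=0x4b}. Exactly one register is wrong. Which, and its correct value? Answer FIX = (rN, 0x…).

0: ✓ CMP  NZCV=0000
1: ✓ MOVLS  r3←0x6f
2: ✓ MOVCC  r2←0x2c
3: ✓ CMP  NZCV=0010
4: · MOVLT
5: · MOVVS

FIX = (r3, 0x6f)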